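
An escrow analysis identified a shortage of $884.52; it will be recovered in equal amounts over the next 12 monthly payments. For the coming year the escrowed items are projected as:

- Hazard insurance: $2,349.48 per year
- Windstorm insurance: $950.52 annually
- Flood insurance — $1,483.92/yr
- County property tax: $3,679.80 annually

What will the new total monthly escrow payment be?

Hazard insurance — $2,349.48 per year
Windstorm insurance — $950.52 per year
Flood insurance — $1,483.92 per year
County property tax — $3,679.80 per year
Combined annual = $2,349.48 + $950.52 + $1,483.92 + $3,679.80 = $8,463.72
Base monthly escrow = $8,463.72 ÷ 12 = $705.31
Shortage spread = $884.52 / 12 = $73.71/mo
New monthly escrow = $705.31 + $73.71 = $779.02

$779.02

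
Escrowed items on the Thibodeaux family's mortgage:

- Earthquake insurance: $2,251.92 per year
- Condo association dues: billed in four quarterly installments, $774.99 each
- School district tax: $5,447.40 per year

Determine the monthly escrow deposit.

$899.94

Earthquake insurance: $2,251.92 annually
Condo association dues: $774.99 × 4 = $3,099.96 annually
School district tax: $5,447.40 annually
Total annual escrow = $2,251.92 + $3,099.96 + $5,447.40 = $10,799.28
Per month = $10,799.28 / 12 = $899.94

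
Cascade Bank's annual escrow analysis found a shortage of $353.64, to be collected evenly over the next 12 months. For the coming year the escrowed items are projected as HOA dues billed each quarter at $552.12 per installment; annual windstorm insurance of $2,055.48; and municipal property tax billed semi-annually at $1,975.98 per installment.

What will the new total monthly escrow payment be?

$714.13

HOA dues = $552.12 × 4 = $2,208.48
Windstorm insurance = $2,055.48
Municipal property tax = $1,975.98 × 2 = $3,951.96
Total annual escrow = $2,208.48 + $2,055.48 + $3,951.96 = $8,215.92
Monthly escrow = $8,215.92 / 12 = $684.66
Shortage spread = $353.64 / 12 = $29.47/mo
Adjusted monthly = $684.66 + $29.47 = $714.13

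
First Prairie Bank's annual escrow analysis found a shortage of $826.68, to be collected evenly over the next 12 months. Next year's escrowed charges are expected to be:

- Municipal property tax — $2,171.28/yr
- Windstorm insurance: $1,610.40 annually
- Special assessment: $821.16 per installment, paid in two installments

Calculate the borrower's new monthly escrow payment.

Municipal property tax — $2,171.28 annually
Windstorm insurance — $1,610.40 annually
Special assessment — $821.16 × 2 = $1,642.32 annually
Combined annual = $5,424.00
Base monthly escrow = $5,424.00 / 12 = $452.00
Shortage spread = $826.68 / 12 = $68.89/mo
Adjusted monthly = $452.00 + $68.89 = $520.89

$520.89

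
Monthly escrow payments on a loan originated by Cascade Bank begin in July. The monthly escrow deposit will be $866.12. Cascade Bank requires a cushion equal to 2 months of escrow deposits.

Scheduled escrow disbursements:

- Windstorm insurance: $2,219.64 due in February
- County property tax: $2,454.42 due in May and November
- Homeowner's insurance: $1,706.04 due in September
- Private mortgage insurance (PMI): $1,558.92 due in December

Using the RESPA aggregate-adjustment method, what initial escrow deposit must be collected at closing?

Cushion = 2 × $866.12 = $1,732.24
Trial balance (start $0, +$866.12 each month, − disbursements):
  Jul: +$866.12 → $866.12
  Aug: +$866.12 → $1,732.24
  Sep: +$866.12 − $1,706.04 → $892.32
  Oct: +$866.12 → $1,758.44
  Nov: +$866.12 − $2,454.42 → $170.14
  Dec: +$866.12 − $1,558.92 → -$522.66
  Jan: +$866.12 → $343.46
  Feb: +$866.12 − $2,219.64 → -$1,010.06
  Mar: +$866.12 → -$143.94
  Apr: +$866.12 → $722.18
  May: +$866.12 − $2,454.42 → -$866.12
  Jun: +$866.12 → $0.00
Lowest trial balance = -$1,010.06 (Feb)
Initial deposit = cushion − low point = $1,732.24 − (-$1,010.06) = $2,742.30

$2,742.30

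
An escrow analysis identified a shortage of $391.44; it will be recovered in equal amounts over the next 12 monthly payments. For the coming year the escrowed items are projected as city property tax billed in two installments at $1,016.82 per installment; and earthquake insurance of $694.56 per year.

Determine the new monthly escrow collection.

$259.97

City property tax: $1,016.82 × 2 = $2,033.64 annually
Earthquake insurance: $694.56 annually
Total annual escrow = $2,033.64 + $694.56 = $2,728.20
Per month = $2,728.20 / 12 = $227.35
Monthly shortage recovery: $391.44 / 12 = $32.62
New monthly escrow = $227.35 + $32.62 = $259.97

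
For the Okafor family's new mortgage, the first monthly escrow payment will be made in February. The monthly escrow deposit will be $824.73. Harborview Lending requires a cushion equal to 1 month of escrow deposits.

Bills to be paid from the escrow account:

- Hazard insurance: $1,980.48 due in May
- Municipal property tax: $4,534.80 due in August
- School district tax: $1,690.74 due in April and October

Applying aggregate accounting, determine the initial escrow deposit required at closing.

Cushion = 1 × $824.73 = $824.73
Trial balance (start $0, +$824.73 each month, − disbursements):
  Feb: +$824.73 → $824.73
  Mar: +$824.73 → $1,649.46
  Apr: +$824.73 − $1,690.74 → $783.45
  May: +$824.73 − $1,980.48 → -$372.30
  Jun: +$824.73 → $452.43
  Jul: +$824.73 → $1,277.16
  Aug: +$824.73 − $4,534.80 → -$2,432.91
  Sep: +$824.73 → -$1,608.18
  Oct: +$824.73 − $1,690.74 → -$2,474.19
  Nov: +$824.73 → -$1,649.46
  Dec: +$824.73 → -$824.73
  Jan: +$824.73 → $0.00
Lowest trial balance = -$2,474.19 (Oct)
Initial deposit = cushion − low point = $824.73 − (-$2,474.19) = $3,298.92

$3,298.92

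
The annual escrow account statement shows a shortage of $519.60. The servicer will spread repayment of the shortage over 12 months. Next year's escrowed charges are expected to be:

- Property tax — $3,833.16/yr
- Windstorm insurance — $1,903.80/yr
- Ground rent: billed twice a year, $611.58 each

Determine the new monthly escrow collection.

Property tax: $3,833.16 per year
Windstorm insurance: $1,903.80 per year
Ground rent: $611.58 × 2 = $1,223.16 per year
Total per year = $3,833.16 + $1,903.80 + $1,223.16 = $6,960.12
Monthly escrow = $6,960.12 / 12 = $580.01
Shortage per month = $519.60 ÷ 12 = $43.30
Adjusted monthly = $580.01 + $43.30 = $623.31

$623.31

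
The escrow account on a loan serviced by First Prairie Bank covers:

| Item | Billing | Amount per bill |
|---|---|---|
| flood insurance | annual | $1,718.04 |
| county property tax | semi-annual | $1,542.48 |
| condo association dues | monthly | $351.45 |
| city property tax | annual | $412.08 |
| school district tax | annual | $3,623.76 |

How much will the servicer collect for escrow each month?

Flood insurance: $1,718.04 annually
County property tax: $1,542.48 × 2 = $3,084.96 annually
Condo association dues: $351.45 × 12 = $4,217.40 annually
City property tax: $412.08 annually
School district tax: $3,623.76 annually
Yearly total = $1,718.04 + $3,084.96 + $4,217.40 + $412.08 + $3,623.76 = $13,056.24
Monthly escrow = $13,056.24 / 12 = $1,088.02

$1,088.02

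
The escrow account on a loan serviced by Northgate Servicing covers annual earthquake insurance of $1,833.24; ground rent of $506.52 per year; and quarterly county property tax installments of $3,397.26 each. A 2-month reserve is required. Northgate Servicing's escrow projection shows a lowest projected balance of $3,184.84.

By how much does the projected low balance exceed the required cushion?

Earthquake insurance — $1,833.24 annually
Ground rent — $506.52 annually
County property tax — $3,397.26 × 4 = $13,589.04 annually
Annual escrow total = $15,928.80
Monthly = $15,928.80 / 12 = $1,327.40
Cushion = 2 × $1,327.40 = $2,654.80
Surplus = $3,184.84 − $2,654.80 = $530.04

$530.04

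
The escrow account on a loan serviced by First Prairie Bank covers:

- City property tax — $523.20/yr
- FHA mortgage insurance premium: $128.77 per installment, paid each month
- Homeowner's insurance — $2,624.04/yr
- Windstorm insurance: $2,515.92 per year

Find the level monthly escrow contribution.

$600.70

City property tax — $523.20 per year
FHA mortgage insurance premium — $128.77 × 12 = $1,545.24 per year
Homeowner's insurance — $2,624.04 per year
Windstorm insurance — $2,515.92 per year
Annual escrow total = $7,208.40
Base monthly escrow = $7,208.40 / 12 = $600.70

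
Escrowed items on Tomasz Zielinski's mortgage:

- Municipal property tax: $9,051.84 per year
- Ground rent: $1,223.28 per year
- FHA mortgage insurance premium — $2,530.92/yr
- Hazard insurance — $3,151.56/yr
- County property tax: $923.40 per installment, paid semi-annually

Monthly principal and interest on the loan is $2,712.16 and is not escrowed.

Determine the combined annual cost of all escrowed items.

Municipal property tax — $9,051.84 annually
Ground rent — $1,223.28 annually
FHA mortgage insurance premium — $2,530.92 annually
Hazard insurance — $3,151.56 annually
County property tax — $923.40 × 2 = $1,846.80 annually
Total annual escrow = $17,804.40

$17,804.40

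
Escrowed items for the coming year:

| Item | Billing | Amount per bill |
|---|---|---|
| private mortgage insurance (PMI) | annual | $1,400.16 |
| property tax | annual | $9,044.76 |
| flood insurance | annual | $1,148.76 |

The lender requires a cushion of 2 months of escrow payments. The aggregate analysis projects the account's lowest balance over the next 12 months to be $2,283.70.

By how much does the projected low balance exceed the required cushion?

$351.42

Private mortgage insurance (PMI): $1,400.16 per year
Property tax: $9,044.76 per year
Flood insurance: $1,148.76 per year
Annual escrow total = $1,400.16 + $9,044.76 + $1,148.76 = $11,593.68
Monthly escrow = $11,593.68 / 12 = $966.14
Required cushion = 2 × $966.14 = $1,932.28
Excess over cushion: $2,283.70 − $1,932.28 = $351.42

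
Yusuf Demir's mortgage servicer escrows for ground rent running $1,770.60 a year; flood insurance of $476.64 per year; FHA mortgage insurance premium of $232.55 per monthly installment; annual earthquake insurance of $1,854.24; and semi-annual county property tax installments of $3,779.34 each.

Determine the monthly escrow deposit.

$1,204.23

Ground rent — $1,770.60 annually
Flood insurance — $476.64 annually
FHA mortgage insurance premium — $232.55 × 12 = $2,790.60 annually
Earthquake insurance — $1,854.24 annually
County property tax — $3,779.34 × 2 = $7,558.68 annually
Total annual escrow = $1,770.60 + $476.64 + $2,790.60 + $1,854.24 + $7,558.68 = $14,450.76
Base monthly escrow = $14,450.76 / 12 = $1,204.23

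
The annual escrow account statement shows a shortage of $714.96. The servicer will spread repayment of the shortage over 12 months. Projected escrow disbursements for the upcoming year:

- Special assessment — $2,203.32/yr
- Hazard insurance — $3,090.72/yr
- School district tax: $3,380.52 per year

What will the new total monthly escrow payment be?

$782.46

Special assessment = $2,203.32 annually
Hazard insurance = $3,090.72 annually
School district tax = $3,380.52 annually
Total per year = $2,203.32 + $3,090.72 + $3,380.52 = $8,674.56
Base monthly escrow = $8,674.56 ÷ 12 = $722.88
Shortage per month = $714.96 ÷ 12 = $59.58
Adjusted monthly = $722.88 + $59.58 = $782.46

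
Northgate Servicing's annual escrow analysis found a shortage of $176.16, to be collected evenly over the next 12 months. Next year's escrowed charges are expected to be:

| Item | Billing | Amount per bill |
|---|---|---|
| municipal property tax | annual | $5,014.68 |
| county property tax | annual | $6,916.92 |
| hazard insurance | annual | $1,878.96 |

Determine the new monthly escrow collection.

Municipal property tax = $5,014.68/yr
County property tax = $6,916.92/yr
Hazard insurance = $1,878.96/yr
Total annual escrow = $13,810.56
Monthly escrow = $13,810.56 ÷ 12 = $1,150.88
Shortage spread = $176.16 ÷ 12 = $14.68/mo
Adjusted monthly = $1,150.88 + $14.68 = $1,165.56

$1,165.56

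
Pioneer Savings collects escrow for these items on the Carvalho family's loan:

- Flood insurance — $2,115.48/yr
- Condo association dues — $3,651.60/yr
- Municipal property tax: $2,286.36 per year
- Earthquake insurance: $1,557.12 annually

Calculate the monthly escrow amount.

Flood insurance = $2,115.48
Condo association dues = $3,651.60
Municipal property tax = $2,286.36
Earthquake insurance = $1,557.12
Combined annual = $2,115.48 + $3,651.60 + $2,286.36 + $1,557.12 = $9,610.56
Monthly = $9,610.56 / 12 = $800.88

$800.88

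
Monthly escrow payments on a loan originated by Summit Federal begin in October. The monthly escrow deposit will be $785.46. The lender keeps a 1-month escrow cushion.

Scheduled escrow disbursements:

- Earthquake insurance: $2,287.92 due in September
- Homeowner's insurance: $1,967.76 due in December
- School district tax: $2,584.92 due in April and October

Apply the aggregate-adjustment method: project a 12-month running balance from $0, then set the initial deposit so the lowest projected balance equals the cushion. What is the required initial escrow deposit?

$2,981.76

Cushion = 1 × $785.46 = $785.46
Trial balance (start $0, +$785.46 each month, − disbursements):
  Oct: +$785.46 − $2,584.92 → -$1,799.46
  Nov: +$785.46 → -$1,014.00
  Dec: +$785.46 − $1,967.76 → -$2,196.30
  Jan: +$785.46 → -$1,410.84
  Feb: +$785.46 → -$625.38
  Mar: +$785.46 → $160.08
  Apr: +$785.46 − $2,584.92 → -$1,639.38
  May: +$785.46 → -$853.92
  Jun: +$785.46 → -$68.46
  Jul: +$785.46 → $717.00
  Aug: +$785.46 → $1,502.46
  Sep: +$785.46 − $2,287.92 → $0.00
Lowest trial balance = -$2,196.30 (Dec)
Initial deposit = cushion − low point = $785.46 − (-$2,196.30) = $2,981.76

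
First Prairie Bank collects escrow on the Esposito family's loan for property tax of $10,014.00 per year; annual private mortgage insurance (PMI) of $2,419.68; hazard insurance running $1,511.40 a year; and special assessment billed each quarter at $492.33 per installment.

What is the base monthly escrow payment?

Property tax — $10,014.00
Private mortgage insurance (PMI) — $2,419.68
Hazard insurance — $1,511.40
Special assessment — $492.33 × 4 = $1,969.32
Annual escrow total = $15,914.40
Monthly escrow = $15,914.40 / 12 = $1,326.20

$1,326.20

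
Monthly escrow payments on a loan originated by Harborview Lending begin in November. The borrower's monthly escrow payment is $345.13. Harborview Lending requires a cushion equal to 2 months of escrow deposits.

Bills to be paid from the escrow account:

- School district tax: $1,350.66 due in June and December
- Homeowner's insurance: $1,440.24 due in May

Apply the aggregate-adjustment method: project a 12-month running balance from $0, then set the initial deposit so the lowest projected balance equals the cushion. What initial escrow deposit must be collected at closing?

$2,070.78

Cushion = 2 × $345.13 = $690.26
Trial balance (start $0, +$345.13 each month, − disbursements):
  Nov: +$345.13 → $345.13
  Dec: +$345.13 − $1,350.66 → -$660.40
  Jan: +$345.13 → -$315.27
  Feb: +$345.13 → $29.86
  Mar: +$345.13 → $374.99
  Apr: +$345.13 → $720.12
  May: +$345.13 − $1,440.24 → -$374.99
  Jun: +$345.13 − $1,350.66 → -$1,380.52
  Jul: +$345.13 → -$1,035.39
  Aug: +$345.13 → -$690.26
  Sep: +$345.13 → -$345.13
  Oct: +$345.13 → $0.00
Lowest trial balance = -$1,380.52 (Jun)
Initial deposit = cushion − low point = $690.26 − (-$1,380.52) = $2,070.78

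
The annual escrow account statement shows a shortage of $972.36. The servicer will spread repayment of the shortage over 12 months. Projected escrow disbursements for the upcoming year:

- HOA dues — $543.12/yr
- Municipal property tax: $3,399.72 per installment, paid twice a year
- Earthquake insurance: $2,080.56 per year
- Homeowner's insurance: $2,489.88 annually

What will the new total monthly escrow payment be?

$1,073.78

HOA dues: $543.12
Municipal property tax: $3,399.72 × 2 = $6,799.44
Earthquake insurance: $2,080.56
Homeowner's insurance: $2,489.88
Yearly total = $11,913.00
Base monthly escrow = $11,913.00 / 12 = $992.75
Shortage spread = $972.36 / 12 = $81.03/mo
Adjusted monthly = $992.75 + $81.03 = $1,073.78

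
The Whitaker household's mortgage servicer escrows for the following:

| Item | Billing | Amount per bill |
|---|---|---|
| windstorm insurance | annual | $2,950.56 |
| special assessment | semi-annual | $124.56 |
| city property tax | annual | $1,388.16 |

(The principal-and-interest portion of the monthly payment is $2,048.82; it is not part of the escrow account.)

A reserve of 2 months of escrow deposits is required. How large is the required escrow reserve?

Windstorm insurance = $2,950.56
Special assessment = $124.56 × 2 = $249.12
City property tax = $1,388.16
Combined annual = $2,950.56 + $249.12 + $1,388.16 = $4,587.84
Per month = $4,587.84 / 12 = $382.32
Required cushion = 2 × $382.32 = $764.64

$764.64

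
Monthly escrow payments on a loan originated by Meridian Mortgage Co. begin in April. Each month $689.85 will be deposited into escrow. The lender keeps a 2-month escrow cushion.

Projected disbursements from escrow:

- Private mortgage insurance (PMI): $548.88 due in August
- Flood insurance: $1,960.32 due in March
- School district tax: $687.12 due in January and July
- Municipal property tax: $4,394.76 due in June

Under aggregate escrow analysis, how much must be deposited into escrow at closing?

Cushion = 2 × $689.85 = $1,379.70
Trial balance (start $0, +$689.85 each month, − disbursements):
  Apr: +$689.85 → $689.85
  May: +$689.85 → $1,379.70
  Jun: +$689.85 − $4,394.76 → -$2,325.21
  Jul: +$689.85 − $687.12 → -$2,322.48
  Aug: +$689.85 − $548.88 → -$2,181.51
  Sep: +$689.85 → -$1,491.66
  Oct: +$689.85 → -$801.81
  Nov: +$689.85 → -$111.96
  Dec: +$689.85 → $577.89
  Jan: +$689.85 − $687.12 → $580.62
  Feb: +$689.85 → $1,270.47
  Mar: +$689.85 − $1,960.32 → $0.00
Lowest trial balance = -$2,325.21 (Jun)
Initial deposit = cushion − low point = $1,379.70 − (-$2,325.21) = $3,704.91

$3,704.91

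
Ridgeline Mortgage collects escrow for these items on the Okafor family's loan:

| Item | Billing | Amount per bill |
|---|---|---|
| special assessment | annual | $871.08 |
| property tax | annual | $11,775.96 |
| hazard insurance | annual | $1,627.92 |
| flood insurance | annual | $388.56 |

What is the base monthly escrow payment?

$1,221.96

Special assessment = $871.08 annually
Property tax = $11,775.96 annually
Hazard insurance = $1,627.92 annually
Flood insurance = $388.56 annually
Annual escrow total = $871.08 + $11,775.96 + $1,627.92 + $388.56 = $14,663.52
Monthly = $14,663.52 / 12 = $1,221.96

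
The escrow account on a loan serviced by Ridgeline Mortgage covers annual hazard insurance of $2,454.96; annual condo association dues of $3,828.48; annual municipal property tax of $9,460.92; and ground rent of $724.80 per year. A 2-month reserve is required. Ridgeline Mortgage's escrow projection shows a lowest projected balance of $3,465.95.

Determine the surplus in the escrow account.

$721.09

Hazard insurance — $2,454.96 per year
Condo association dues — $3,828.48 per year
Municipal property tax — $9,460.92 per year
Ground rent — $724.80 per year
Annual escrow total = $16,469.16
Base monthly escrow = $16,469.16 ÷ 12 = $1,372.43
Required cushion = 2 × $1,372.43 = $2,744.86
Surplus = $3,465.95 − $2,744.86 = $721.09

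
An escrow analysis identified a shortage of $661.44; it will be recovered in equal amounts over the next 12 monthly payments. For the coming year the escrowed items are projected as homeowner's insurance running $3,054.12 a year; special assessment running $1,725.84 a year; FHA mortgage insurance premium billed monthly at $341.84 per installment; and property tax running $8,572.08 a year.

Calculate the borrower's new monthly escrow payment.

Homeowner's insurance — $3,054.12/yr
Special assessment — $1,725.84/yr
FHA mortgage insurance premium — $341.84 × 12 = $4,102.08/yr
Property tax — $8,572.08/yr
Combined annual = $3,054.12 + $1,725.84 + $4,102.08 + $8,572.08 = $17,454.12
Monthly escrow = $17,454.12 ÷ 12 = $1,454.51
Shortage per month = $661.44 ÷ 12 = $55.12
New monthly escrow = $1,454.51 + $55.12 = $1,509.63

$1,509.63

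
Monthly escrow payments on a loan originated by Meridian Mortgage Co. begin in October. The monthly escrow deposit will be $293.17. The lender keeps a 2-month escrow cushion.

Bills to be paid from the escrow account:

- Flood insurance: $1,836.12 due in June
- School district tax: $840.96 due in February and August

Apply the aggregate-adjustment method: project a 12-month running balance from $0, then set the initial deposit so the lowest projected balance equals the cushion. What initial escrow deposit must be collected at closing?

$879.51

Cushion = 2 × $293.17 = $586.34
Trial balance (start $0, +$293.17 each month, − disbursements):
  Oct: +$293.17 → $293.17
  Nov: +$293.17 → $586.34
  Dec: +$293.17 → $879.51
  Jan: +$293.17 → $1,172.68
  Feb: +$293.17 − $840.96 → $624.89
  Mar: +$293.17 → $918.06
  Apr: +$293.17 → $1,211.23
  May: +$293.17 → $1,504.40
  Jun: +$293.17 − $1,836.12 → -$38.55
  Jul: +$293.17 → $254.62
  Aug: +$293.17 − $840.96 → -$293.17
  Sep: +$293.17 → $0.00
Lowest trial balance = -$293.17 (Aug)
Initial deposit = cushion − low point = $586.34 − (-$293.17) = $879.51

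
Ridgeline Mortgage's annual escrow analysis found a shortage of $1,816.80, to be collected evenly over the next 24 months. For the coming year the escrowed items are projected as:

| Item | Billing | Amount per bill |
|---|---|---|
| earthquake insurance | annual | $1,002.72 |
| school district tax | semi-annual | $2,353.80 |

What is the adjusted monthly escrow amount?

Earthquake insurance = $1,002.72 per year
School district tax = $2,353.80 × 2 = $4,707.60 per year
Combined annual = $5,710.32
Base monthly escrow = $5,710.32 / 12 = $475.86
Shortage spread = $1,816.80 / 24 = $75.70/mo
Adjusted monthly = $475.86 + $75.70 = $551.56

$551.56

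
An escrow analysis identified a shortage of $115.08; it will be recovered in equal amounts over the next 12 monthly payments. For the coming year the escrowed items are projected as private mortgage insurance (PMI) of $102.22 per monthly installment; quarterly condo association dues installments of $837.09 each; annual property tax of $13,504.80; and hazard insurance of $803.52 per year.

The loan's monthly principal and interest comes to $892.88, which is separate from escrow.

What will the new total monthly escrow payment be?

$1,583.20

Private mortgage insurance (PMI): $102.22 × 12 = $1,226.64 per year
Condo association dues: $837.09 × 4 = $3,348.36 per year
Property tax: $13,504.80 per year
Hazard insurance: $803.52 per year
Total per year = $1,226.64 + $3,348.36 + $13,504.80 + $803.52 = $18,883.32
Monthly = $18,883.32 ÷ 12 = $1,573.61
Shortage per month = $115.08 / 12 = $9.59
Adjusted monthly = $1,573.61 + $9.59 = $1,583.20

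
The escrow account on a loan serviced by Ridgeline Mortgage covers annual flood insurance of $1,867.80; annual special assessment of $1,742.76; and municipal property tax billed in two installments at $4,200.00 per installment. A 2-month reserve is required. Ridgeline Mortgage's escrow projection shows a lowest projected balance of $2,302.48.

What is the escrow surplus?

Flood insurance = $1,867.80
Special assessment = $1,742.76
Municipal property tax = $4,200.00 × 2 = $8,400.00
Annual escrow total = $12,010.56
Base monthly escrow = $12,010.56 ÷ 12 = $1,000.88
Required reserve = 2 × $1,000.88 = $2,001.76
Excess over cushion: $2,302.48 − $2,001.76 = $300.72

$300.72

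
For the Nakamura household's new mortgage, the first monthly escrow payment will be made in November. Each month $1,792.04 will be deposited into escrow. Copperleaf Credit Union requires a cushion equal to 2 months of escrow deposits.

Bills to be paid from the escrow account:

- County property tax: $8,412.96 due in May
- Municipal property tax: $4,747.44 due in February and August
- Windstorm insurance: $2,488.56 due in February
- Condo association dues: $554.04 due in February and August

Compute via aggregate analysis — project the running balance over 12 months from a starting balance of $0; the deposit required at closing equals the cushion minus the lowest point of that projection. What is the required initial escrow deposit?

Cushion = 2 × $1,792.04 = $3,584.08
Trial balance (start $0, +$1,792.04 each month, − disbursements):
  Nov: +$1,792.04 → $1,792.04
  Dec: +$1,792.04 → $3,584.08
  Jan: +$1,792.04 → $5,376.12
  Feb: +$1,792.04 − $7,790.04 → -$621.88
  Mar: +$1,792.04 → $1,170.16
  Apr: +$1,792.04 → $2,962.20
  May: +$1,792.04 − $8,412.96 → -$3,658.72
  Jun: +$1,792.04 → -$1,866.68
  Jul: +$1,792.04 → -$74.64
  Aug: +$1,792.04 − $5,301.48 → -$3,584.08
  Sep: +$1,792.04 → -$1,792.04
  Oct: +$1,792.04 → $0.00
Lowest trial balance = -$3,658.72 (May)
Initial deposit = cushion − low point = $3,584.08 − (-$3,658.72) = $7,242.80

$7,242.80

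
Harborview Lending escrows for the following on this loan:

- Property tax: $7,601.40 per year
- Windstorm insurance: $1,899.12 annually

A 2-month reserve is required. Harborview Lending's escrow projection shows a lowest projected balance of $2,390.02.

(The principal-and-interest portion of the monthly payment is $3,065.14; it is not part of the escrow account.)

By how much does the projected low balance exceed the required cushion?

$806.60

Property tax — $7,601.40/yr
Windstorm insurance — $1,899.12/yr
Yearly total = $9,500.52
Monthly escrow = $9,500.52 ÷ 12 = $791.71
Required cushion = 2 × $791.71 = $1,583.42
Excess over cushion: $2,390.02 − $1,583.42 = $806.60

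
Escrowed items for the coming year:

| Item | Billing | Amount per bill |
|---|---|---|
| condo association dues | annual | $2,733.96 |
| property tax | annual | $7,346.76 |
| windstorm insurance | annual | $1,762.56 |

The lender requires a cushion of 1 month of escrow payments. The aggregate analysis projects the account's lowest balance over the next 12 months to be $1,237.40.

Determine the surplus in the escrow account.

Condo association dues = $2,733.96
Property tax = $7,346.76
Windstorm insurance = $1,762.56
Annual escrow total = $2,733.96 + $7,346.76 + $1,762.56 = $11,843.28
Base monthly escrow = $11,843.28 ÷ 12 = $986.94
Required cushion = 1 × $986.94 = $986.94
Excess over cushion: $1,237.40 − $986.94 = $250.46

$250.46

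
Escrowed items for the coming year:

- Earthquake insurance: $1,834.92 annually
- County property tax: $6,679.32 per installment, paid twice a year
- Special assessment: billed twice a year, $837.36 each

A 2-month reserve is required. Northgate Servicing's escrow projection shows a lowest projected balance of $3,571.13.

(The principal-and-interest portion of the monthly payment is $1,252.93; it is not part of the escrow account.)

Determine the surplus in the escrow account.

$759.75

Earthquake insurance: $1,834.92/yr
County property tax: $6,679.32 × 2 = $13,358.64/yr
Special assessment: $837.36 × 2 = $1,674.72/yr
Annual escrow total = $16,868.28
Base monthly escrow = $16,868.28 ÷ 12 = $1,405.69
Required cushion = 2 × $1,405.69 = $2,811.38
Excess over cushion: $3,571.13 − $2,811.38 = $759.75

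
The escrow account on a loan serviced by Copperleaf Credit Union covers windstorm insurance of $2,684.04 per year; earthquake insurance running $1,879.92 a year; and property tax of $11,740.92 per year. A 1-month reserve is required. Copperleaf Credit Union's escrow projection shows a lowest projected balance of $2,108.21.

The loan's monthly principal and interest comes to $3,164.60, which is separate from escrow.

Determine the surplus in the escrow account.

$749.47

Windstorm insurance — $2,684.04
Earthquake insurance — $1,879.92
Property tax — $11,740.92
Total annual escrow = $16,304.88
Monthly = $16,304.88 ÷ 12 = $1,358.74
Cushion = 1 × $1,358.74 = $1,358.74
Surplus = $2,108.21 − $1,358.74 = $749.47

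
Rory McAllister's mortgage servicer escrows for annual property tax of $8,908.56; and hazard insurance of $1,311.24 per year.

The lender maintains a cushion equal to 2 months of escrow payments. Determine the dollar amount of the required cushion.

$1,703.30

Property tax: $8,908.56/yr
Hazard insurance: $1,311.24/yr
Yearly total = $8,908.56 + $1,311.24 = $10,219.80
Monthly = $10,219.80 / 12 = $851.65
Required cushion = 2 × $851.65 = $1,703.30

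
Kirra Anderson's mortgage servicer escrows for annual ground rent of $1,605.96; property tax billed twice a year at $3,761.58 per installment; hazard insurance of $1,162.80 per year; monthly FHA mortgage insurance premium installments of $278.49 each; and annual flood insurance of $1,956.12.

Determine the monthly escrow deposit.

$1,299.16

Ground rent = $1,605.96/yr
Property tax = $3,761.58 × 2 = $7,523.16/yr
Hazard insurance = $1,162.80/yr
FHA mortgage insurance premium = $278.49 × 12 = $3,341.88/yr
Flood insurance = $1,956.12/yr
Combined annual = $15,589.92
Monthly escrow = $15,589.92 ÷ 12 = $1,299.16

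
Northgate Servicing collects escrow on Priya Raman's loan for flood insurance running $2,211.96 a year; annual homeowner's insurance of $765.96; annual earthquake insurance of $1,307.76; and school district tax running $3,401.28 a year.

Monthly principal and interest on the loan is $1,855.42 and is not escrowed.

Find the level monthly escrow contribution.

Flood insurance: $2,211.96/yr
Homeowner's insurance: $765.96/yr
Earthquake insurance: $1,307.76/yr
School district tax: $3,401.28/yr
Total annual escrow = $7,686.96
Base monthly escrow = $7,686.96 / 12 = $640.58

$640.58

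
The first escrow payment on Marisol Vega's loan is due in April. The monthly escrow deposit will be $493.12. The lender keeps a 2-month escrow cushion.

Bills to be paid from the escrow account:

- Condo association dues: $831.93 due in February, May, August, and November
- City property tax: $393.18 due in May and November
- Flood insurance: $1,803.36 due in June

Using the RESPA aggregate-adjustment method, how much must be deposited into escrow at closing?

Cushion = 2 × $493.12 = $986.24
Trial balance (start $0, +$493.12 each month, − disbursements):
  Apr: +$493.12 → $493.12
  May: +$493.12 − $1,225.11 → -$238.87
  Jun: +$493.12 − $1,803.36 → -$1,549.11
  Jul: +$493.12 → -$1,055.99
  Aug: +$493.12 − $831.93 → -$1,394.80
  Sep: +$493.12 → -$901.68
  Oct: +$493.12 → -$408.56
  Nov: +$493.12 − $1,225.11 → -$1,140.55
  Dec: +$493.12 → -$647.43
  Jan: +$493.12 → -$154.31
  Feb: +$493.12 − $831.93 → -$493.12
  Mar: +$493.12 → $0.00
Lowest trial balance = -$1,549.11 (Jun)
Initial deposit = cushion − low point = $986.24 − (-$1,549.11) = $2,535.35

$2,535.35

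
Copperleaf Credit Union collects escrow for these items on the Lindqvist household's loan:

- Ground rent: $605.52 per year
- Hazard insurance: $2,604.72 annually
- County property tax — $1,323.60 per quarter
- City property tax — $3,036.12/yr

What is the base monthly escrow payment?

$961.73

Ground rent — $605.52/yr
Hazard insurance — $2,604.72/yr
County property tax — $1,323.60 × 4 = $5,294.40/yr
City property tax — $3,036.12/yr
Combined annual = $11,540.76
Monthly = $11,540.76 ÷ 12 = $961.73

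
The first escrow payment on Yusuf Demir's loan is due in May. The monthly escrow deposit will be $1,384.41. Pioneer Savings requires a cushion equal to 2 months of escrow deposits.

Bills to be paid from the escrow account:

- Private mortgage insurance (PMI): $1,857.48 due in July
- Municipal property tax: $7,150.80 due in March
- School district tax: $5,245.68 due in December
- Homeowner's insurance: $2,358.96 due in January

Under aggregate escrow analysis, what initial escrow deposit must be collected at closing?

$4,153.23

Cushion = 2 × $1,384.41 = $2,768.82
Trial balance (start $0, +$1,384.41 each month, − disbursements):
  May: +$1,384.41 → $1,384.41
  Jun: +$1,384.41 → $2,768.82
  Jul: +$1,384.41 − $1,857.48 → $2,295.75
  Aug: +$1,384.41 → $3,680.16
  Sep: +$1,384.41 → $5,064.57
  Oct: +$1,384.41 → $6,448.98
  Nov: +$1,384.41 → $7,833.39
  Dec: +$1,384.41 − $5,245.68 → $3,972.12
  Jan: +$1,384.41 − $2,358.96 → $2,997.57
  Feb: +$1,384.41 → $4,381.98
  Mar: +$1,384.41 − $7,150.80 → -$1,384.41
  Apr: +$1,384.41 → $0.00
Lowest trial balance = -$1,384.41 (Mar)
Initial deposit = cushion − low point = $2,768.82 − (-$1,384.41) = $4,153.23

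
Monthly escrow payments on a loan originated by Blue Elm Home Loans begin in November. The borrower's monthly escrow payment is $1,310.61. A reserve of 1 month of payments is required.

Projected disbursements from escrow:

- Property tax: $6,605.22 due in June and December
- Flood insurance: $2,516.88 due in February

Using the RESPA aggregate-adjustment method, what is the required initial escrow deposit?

Cushion = 1 × $1,310.61 = $1,310.61
Trial balance (start $0, +$1,310.61 each month, − disbursements):
  Nov: +$1,310.61 → $1,310.61
  Dec: +$1,310.61 − $6,605.22 → -$3,984.00
  Jan: +$1,310.61 → -$2,673.39
  Feb: +$1,310.61 − $2,516.88 → -$3,879.66
  Mar: +$1,310.61 → -$2,569.05
  Apr: +$1,310.61 → -$1,258.44
  May: +$1,310.61 → $52.17
  Jun: +$1,310.61 − $6,605.22 → -$5,242.44
  Jul: +$1,310.61 → -$3,931.83
  Aug: +$1,310.61 → -$2,621.22
  Sep: +$1,310.61 → -$1,310.61
  Oct: +$1,310.61 → $0.00
Lowest trial balance = -$5,242.44 (Jun)
Initial deposit = cushion − low point = $1,310.61 − (-$5,242.44) = $6,553.05

$6,553.05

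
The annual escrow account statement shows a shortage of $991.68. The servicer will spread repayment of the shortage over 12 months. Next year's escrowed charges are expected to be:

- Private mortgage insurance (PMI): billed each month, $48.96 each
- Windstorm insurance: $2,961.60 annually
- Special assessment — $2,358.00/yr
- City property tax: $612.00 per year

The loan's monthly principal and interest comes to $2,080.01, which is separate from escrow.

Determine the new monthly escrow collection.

$625.90

Private mortgage insurance (PMI) = $48.96 × 12 = $587.52
Windstorm insurance = $2,961.60
Special assessment = $2,358.00
City property tax = $612.00
Yearly total = $6,519.12
Per month = $6,519.12 / 12 = $543.26
Monthly shortage recovery: $991.68 / 12 = $82.64
New monthly escrow = $543.26 + $82.64 = $625.90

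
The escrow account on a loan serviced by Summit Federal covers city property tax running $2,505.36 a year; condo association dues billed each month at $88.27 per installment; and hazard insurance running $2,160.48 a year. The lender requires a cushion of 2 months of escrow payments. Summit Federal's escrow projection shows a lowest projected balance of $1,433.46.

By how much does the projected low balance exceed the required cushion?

$479.28

City property tax = $2,505.36/yr
Condo association dues = $88.27 × 12 = $1,059.24/yr
Hazard insurance = $2,160.48/yr
Total annual escrow = $2,505.36 + $1,059.24 + $2,160.48 = $5,725.08
Monthly = $5,725.08 / 12 = $477.09
Required cushion = 2 × $477.09 = $954.18
Excess over cushion: $1,433.46 − $954.18 = $479.28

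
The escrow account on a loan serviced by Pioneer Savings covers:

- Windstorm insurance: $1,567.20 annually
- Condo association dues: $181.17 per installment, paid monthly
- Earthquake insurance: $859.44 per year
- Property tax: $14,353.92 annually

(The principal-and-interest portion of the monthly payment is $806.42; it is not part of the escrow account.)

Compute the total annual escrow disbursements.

Windstorm insurance — $1,567.20 annually
Condo association dues — $181.17 × 12 = $2,174.04 annually
Earthquake insurance — $859.44 annually
Property tax — $14,353.92 annually
Annual escrow total = $1,567.20 + $2,174.04 + $859.44 + $14,353.92 = $18,954.60

$18,954.60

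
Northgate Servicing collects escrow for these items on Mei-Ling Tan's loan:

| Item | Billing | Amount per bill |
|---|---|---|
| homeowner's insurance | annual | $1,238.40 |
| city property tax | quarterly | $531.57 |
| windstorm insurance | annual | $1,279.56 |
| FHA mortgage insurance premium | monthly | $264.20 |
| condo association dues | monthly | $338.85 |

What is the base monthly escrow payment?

Homeowner's insurance = $1,238.40 per year
City property tax = $531.57 × 4 = $2,126.28 per year
Windstorm insurance = $1,279.56 per year
FHA mortgage insurance premium = $264.20 × 12 = $3,170.40 per year
Condo association dues = $338.85 × 12 = $4,066.20 per year
Total per year = $1,238.40 + $2,126.28 + $1,279.56 + $3,170.40 + $4,066.20 = $11,880.84
Monthly = $11,880.84 ÷ 12 = $990.07

$990.07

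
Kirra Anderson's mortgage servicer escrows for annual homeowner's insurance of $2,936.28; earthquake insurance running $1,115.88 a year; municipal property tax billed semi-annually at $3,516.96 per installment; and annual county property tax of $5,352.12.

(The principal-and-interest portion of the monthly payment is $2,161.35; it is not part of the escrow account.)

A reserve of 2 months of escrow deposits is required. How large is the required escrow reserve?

Homeowner's insurance = $2,936.28 per year
Earthquake insurance = $1,115.88 per year
Municipal property tax = $3,516.96 × 2 = $7,033.92 per year
County property tax = $5,352.12 per year
Total annual escrow = $2,936.28 + $1,115.88 + $7,033.92 + $5,352.12 = $16,438.20
Monthly escrow = $16,438.20 ÷ 12 = $1,369.85
Reserve = 2 × $1,369.85 = $2,739.70

$2,739.70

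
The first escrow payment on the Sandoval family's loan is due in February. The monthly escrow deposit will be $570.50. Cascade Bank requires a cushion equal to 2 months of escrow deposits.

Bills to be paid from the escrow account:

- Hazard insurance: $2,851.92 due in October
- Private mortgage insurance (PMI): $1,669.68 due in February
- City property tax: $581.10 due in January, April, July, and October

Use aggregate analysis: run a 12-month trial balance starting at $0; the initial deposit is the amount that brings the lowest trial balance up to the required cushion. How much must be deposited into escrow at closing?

$2,271.40

Cushion = 2 × $570.50 = $1,141.00
Trial balance (start $0, +$570.50 each month, − disbursements):
  Feb: +$570.50 − $1,669.68 → -$1,099.18
  Mar: +$570.50 → -$528.68
  Apr: +$570.50 − $581.10 → -$539.28
  May: +$570.50 → $31.22
  Jun: +$570.50 → $601.72
  Jul: +$570.50 − $581.10 → $591.12
  Aug: +$570.50 → $1,161.62
  Sep: +$570.50 → $1,732.12
  Oct: +$570.50 − $3,433.02 → -$1,130.40
  Nov: +$570.50 → -$559.90
  Dec: +$570.50 → $10.60
  Jan: +$570.50 − $581.10 → $0.00
Lowest trial balance = -$1,130.40 (Oct)
Initial deposit = cushion − low point = $1,141.00 − (-$1,130.40) = $2,271.40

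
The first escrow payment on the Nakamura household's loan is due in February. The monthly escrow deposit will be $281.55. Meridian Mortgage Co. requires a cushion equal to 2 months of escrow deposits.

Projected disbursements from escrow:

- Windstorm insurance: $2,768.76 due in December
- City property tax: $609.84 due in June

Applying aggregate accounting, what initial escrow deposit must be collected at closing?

Cushion = 2 × $281.55 = $563.10
Trial balance (start $0, +$281.55 each month, − disbursements):
  Feb: +$281.55 → $281.55
  Mar: +$281.55 → $563.10
  Apr: +$281.55 → $844.65
  May: +$281.55 → $1,126.20
  Jun: +$281.55 − $609.84 → $797.91
  Jul: +$281.55 → $1,079.46
  Aug: +$281.55 → $1,361.01
  Sep: +$281.55 → $1,642.56
  Oct: +$281.55 → $1,924.11
  Nov: +$281.55 → $2,205.66
  Dec: +$281.55 − $2,768.76 → -$281.55
  Jan: +$281.55 → $0.00
Lowest trial balance = -$281.55 (Dec)
Initial deposit = cushion − low point = $563.10 − (-$281.55) = $844.65

$844.65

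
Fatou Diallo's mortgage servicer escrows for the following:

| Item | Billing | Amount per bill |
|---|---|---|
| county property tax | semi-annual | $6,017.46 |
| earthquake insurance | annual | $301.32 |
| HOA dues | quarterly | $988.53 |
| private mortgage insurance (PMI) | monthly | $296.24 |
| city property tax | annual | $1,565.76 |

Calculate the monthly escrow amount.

County property tax: $6,017.46 × 2 = $12,034.92/yr
Earthquake insurance: $301.32/yr
HOA dues: $988.53 × 4 = $3,954.12/yr
Private mortgage insurance (PMI): $296.24 × 12 = $3,554.88/yr
City property tax: $1,565.76/yr
Annual escrow total = $21,411.00
Monthly escrow = $21,411.00 / 12 = $1,784.25

$1,784.25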